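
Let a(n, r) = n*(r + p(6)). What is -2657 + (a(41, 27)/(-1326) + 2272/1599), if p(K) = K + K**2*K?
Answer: -144791783/54366 ≈ -2663.3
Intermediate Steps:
p(K) = K + K**3
a(n, r) = n*(222 + r) (a(n, r) = n*(r + (6 + 6**3)) = n*(r + (6 + 216)) = n*(r + 222) = n*(222 + r))
-2657 + (a(41, 27)/(-1326) + 2272/1599) = -2657 + ((41*(222 + 27))/(-1326) + 2272/1599) = -2657 + ((41*249)*(-1/1326) + 2272*(1/1599)) = -2657 + (10209*(-1/1326) + 2272/1599) = -2657 + (-3403/442 + 2272/1599) = -2657 - 341321/54366 = -144791783/54366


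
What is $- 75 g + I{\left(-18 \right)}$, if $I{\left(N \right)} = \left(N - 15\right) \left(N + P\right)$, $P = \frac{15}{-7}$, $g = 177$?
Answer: $- \frac{88272}{7} \approx -12610.0$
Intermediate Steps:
$P = - \frac{15}{7}$ ($P = 15 \left(- \frac{1}{7}\right) = - \frac{15}{7} \approx -2.1429$)
$I{\left(N \right)} = \left(-15 + N\right) \left(- \frac{15}{7} + N\right)$ ($I{\left(N \right)} = \left(N - 15\right) \left(N - \frac{15}{7}\right) = \left(-15 + N\right) \left(- \frac{15}{7} + N\right)$)
$- 75 g + I{\left(-18 \right)} = \left(-75\right) 177 + \left(\frac{225}{7} + \left(-18\right)^{2} - - \frac{2160}{7}\right) = -13275 + \left(\frac{225}{7} + 324 + \frac{2160}{7}\right) = -13275 + \frac{4653}{7} = - \frac{88272}{7}$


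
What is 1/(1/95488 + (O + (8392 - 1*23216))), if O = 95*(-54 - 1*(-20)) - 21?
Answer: -95488/1725945599 ≈ -5.5325e-5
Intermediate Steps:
O = -3251 (O = 95*(-54 + 20) - 21 = 95*(-34) - 21 = -3230 - 21 = -3251)
1/(1/95488 + (O + (8392 - 1*23216))) = 1/(1/95488 + (-3251 + (8392 - 1*23216))) = 1/(1/95488 + (-3251 + (8392 - 23216))) = 1/(1/95488 + (-3251 - 14824)) = 1/(1/95488 - 18075) = 1/(-1725945599/95488) = -95488/1725945599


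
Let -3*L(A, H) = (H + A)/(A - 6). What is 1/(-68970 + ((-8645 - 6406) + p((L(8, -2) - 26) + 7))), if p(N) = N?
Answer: -1/84041 ≈ -1.1899e-5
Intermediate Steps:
L(A, H) = -(A + H)/(3*(-6 + A)) (L(A, H) = -(H + A)/(3*(A - 6)) = -(A + H)/(3*(-6 + A)))
1/(-68970 + ((-8645 - 6406) + p((L(8, -2) - 26) + 7))) = 1/(-68970 + ((-8645 - 6406) + (((-1*8 - 1*(-2))/(3*(-6 + 8)) - 26) + 7))) = 1/(-68970 + (-15051 + (((⅓)*(-8 + 2)/2 - 26) + 7))) = 1/(-68970 + (-15051 + (((⅓)*(½)*(-6) - 26) + 7))) = 1/(-68970 + (-15051 + ((-1 - 26) + 7))) = 1/(-68970 + (-15051 + (-27 + 7))) = 1/(-68970 + (-15051 - 20)) = 1/(-68970 - 15071) = 1/(-84041) = -1/84041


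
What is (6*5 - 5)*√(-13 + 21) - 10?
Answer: -10 + 50*√2 ≈ 60.711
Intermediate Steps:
(6*5 - 5)*√(-13 + 21) - 10 = (30 - 5)*√8 - 10 = 25*(2*√2) - 10 = 50*√2 - 10 = -10 + 50*√2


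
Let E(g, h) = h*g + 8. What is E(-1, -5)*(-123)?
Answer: -1599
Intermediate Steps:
E(g, h) = 8 + g*h (E(g, h) = g*h + 8 = 8 + g*h)
E(-1, -5)*(-123) = (8 - 1*(-5))*(-123) = (8 + 5)*(-123) = 13*(-123) = -1599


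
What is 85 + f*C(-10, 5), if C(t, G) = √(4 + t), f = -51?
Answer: 85 - 51*I*√6 ≈ 85.0 - 124.92*I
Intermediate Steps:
85 + f*C(-10, 5) = 85 - 51*√(4 - 10) = 85 - 51*I*√6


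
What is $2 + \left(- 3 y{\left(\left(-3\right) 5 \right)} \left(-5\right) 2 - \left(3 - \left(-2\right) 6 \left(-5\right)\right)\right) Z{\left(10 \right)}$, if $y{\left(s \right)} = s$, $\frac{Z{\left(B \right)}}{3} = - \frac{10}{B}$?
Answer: $1181$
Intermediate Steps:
$Z{\left(B \right)} = - \frac{30}{B}$ ($Z{\left(B \right)} = 3 \left(- \frac{10}{B}\right) = - \frac{30}{B}$)
$2 + \left(- 3 y{\left(\left(-3\right) 5 \right)} \left(-5\right) 2 - \left(3 - \left(-2\right) 6 \left(-5\right)\right)\right) Z{\left(10 \right)} = 2 + \left(- 3 \left(-3\right) 5 \left(-5\right) 2 - \left(3 - \left(-2\right) 6 \left(-5\right)\right)\right) \left(- \frac{30}{10}\right) = 2 + \left(- 3 \left(-15\right) \left(-5\right) 2 - -57\right) \left(\left(-30\right) \frac{1}{10}\right) = 2 + \left(- 3 \cdot 75 \cdot 2 + \left(-2 + \left(60 - 1\right)\right)\right) \left(-3\right) = 2 + \left(\left(-3\right) 150 + \left(-2 + 59\right)\right) \left(-3\right) = 2 + \left(-450 + 57\right) \left(-3\right) = 2 - -1179 = 2 + 1179 = 1181$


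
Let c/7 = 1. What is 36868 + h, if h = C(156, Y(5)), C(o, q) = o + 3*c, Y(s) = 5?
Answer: 37045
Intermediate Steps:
c = 7 (c = 7*1 = 7)
C(o, q) = 21 + o (C(o, q) = o + 3*7 = o + 21 = 21 + o)
h = 177 (h = 21 + 156 = 177)
36868 + h = 36868 + 177 = 37045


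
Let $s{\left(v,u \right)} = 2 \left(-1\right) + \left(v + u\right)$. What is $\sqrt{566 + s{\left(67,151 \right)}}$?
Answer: $\sqrt{782} \approx 27.964$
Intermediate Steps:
$s{\left(v,u \right)} = -2 + u + v$ ($s{\left(v,u \right)} = -2 + \left(u + v\right) = -2 + u + v$)
$\sqrt{566 + s{\left(67,151 \right)}} = \sqrt{566 + \left(-2 + 151 + 67\right)} = \sqrt{566 + 216} = \sqrt{782}$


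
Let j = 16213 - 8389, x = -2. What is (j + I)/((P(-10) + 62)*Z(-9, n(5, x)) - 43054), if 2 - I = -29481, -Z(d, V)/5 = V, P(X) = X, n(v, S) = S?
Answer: -37307/42534 ≈ -0.87711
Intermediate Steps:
Z(d, V) = -5*V
I = 29483 (I = 2 - 1*(-29481) = 2 + 29481 = 29483)
j = 7824
(j + I)/((P(-10) + 62)*Z(-9, n(5, x)) - 43054) = (7824 + 29483)/((-10 + 62)*(-5*(-2)) - 43054) = 37307/(52*10 - 43054) = 37307/(520 - 43054) = 37307/(-42534) = 37307*(-1/42534) = -37307/42534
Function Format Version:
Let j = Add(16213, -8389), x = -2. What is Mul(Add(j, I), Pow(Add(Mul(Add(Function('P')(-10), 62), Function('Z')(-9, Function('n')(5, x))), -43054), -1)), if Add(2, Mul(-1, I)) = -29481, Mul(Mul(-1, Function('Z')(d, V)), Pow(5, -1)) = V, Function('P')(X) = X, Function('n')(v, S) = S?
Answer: Rational(-37307, 42534) ≈ -0.87711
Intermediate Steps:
Function('Z')(d, V) = Mul(-5, V)
I = 29483 (I = Add(2, Mul(-1, -29481)) = Add(2, 29481) = 29483)
j = 7824
Mul(Add(j, I), Pow(Add(Mul(Add(Function('P')(-10), 62), Function('Z')(-9, Function('n')(5, x))), -43054), -1)) = Mul(Add(7824, 29483), Pow(Add(Mul(Add(-10, 62), Mul(-5, -2)), -43054), -1)) = Mul(37307, Pow(Add(Mul(52, 10), -43054), -1)) = Mul(37307, Pow(Add(520, -43054), -1)) = Mul(37307, Pow(-42534, -1)) = Mul(37307, Rational(-1, 42534)) = Rational(-37307, 42534)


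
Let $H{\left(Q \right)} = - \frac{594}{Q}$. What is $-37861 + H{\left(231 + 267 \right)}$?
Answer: $- \frac{3142562}{83} \approx -37862.0$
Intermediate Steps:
$-37861 + H{\left(231 + 267 \right)} = -37861 - \frac{594}{231 + 267} = -37861 - \frac{594}{498} = -37861 - \frac{99}{83} = - \frac{3142562}{83}$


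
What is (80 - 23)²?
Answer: 3249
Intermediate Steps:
(80 - 23)² = 57² = 3249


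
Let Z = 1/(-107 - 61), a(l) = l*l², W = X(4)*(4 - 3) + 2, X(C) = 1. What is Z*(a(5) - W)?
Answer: -61/84 ≈ -0.72619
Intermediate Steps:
W = 3 (W = 1*(4 - 3) + 2 = 1*1 + 2 = 1 + 2 = 3)
a(l) = l³
Z = -1/168 (Z = 1/(-168) = -1/168 ≈ -0.0059524)
Z*(a(5) - W) = -(5³ - 1*3)/168 = -(125 - 3)/168 = -1/168*122 = -61/84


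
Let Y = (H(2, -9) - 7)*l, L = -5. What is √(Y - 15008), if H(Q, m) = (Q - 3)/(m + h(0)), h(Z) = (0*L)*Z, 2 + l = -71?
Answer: I*√130546/3 ≈ 120.44*I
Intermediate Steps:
l = -73 (l = -2 - 71 = -73)
h(Z) = 0 (h(Z) = (0*(-5))*Z = 0*Z = 0)
H(Q, m) = (-3 + Q)/m (H(Q, m) = (Q - 3)/(m + 0) = (-3 + Q)/m)
Y = 4526/9 (Y = ((-3 + 2)/(-9) - 7)*(-73) = (-⅑*(-1) - 7)*(-73) = (⅑ - 7)*(-73) = -62/9*(-73) = 4526/9 ≈ 502.89)
√(Y - 15008) = √(4526/9 - 15008) = √(-130546/9) = I*√130546/3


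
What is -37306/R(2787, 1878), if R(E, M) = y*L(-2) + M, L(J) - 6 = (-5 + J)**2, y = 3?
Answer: -37306/2043 ≈ -18.260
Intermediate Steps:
L(J) = 6 + (-5 + J)**2
R(E, M) = 165 + M (R(E, M) = 3*(6 + (-5 - 2)**2) + M = 3*(6 + (-7)**2) + M = 3*(6 + 49) + M = 3*55 + M = 165 + M)
-37306/R(2787, 1878) = -37306/(165 + 1878) = -37306/2043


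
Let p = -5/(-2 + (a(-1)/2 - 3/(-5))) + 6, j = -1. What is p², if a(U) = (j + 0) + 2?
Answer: 10816/81 ≈ 133.53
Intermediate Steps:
a(U) = 1 (a(U) = (-1 + 0) + 2 = -1 + 2 = 1)
p = 104/9 (p = -5/(-2 + (1/2 - 3/(-5))) + 6 = -5/(-2 + (1*(½) - 3*(-⅕))) + 6 = -5/(-2 + (½ + ⅗)) + 6 = -5/(-2 + 11/10) + 6 = -5/(-9/10) + 6 = -5*(-10/9) + 6 = 50/9 + 6 = 104/9 ≈ 11.556)
p² = (104/9)² = 10816/81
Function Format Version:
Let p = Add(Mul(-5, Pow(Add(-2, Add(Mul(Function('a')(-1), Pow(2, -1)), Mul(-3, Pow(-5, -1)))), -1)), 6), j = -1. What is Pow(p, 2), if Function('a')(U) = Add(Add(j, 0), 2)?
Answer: Rational(10816, 81) ≈ 133.53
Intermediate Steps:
Function('a')(U) = 1 (Function('a')(U) = Add(Add(-1, 0), 2) = Add(-1, 2) = 1)
p = Rational(104, 9) (p = Add(Mul(-5, Pow(Add(-2, Add(Mul(1, Pow(2, -1)), Mul(-3, Pow(-5, -1)))), -1)), 6) = Add(Mul(-5, Pow(Add(-2, Add(Mul(1, Rational(1, 2)), Mul(-3, Rational(-1, 5)))), -1)), 6) = Add(Mul(-5, Pow(Add(-2, Add(Rational(1, 2), Rational(3, 5))), -1)), 6) = Add(Mul(-5, Pow(Add(-2, Rational(11, 10)), -1)), 6) = Add(Mul(-5, Pow(Rational(-9, 10), -1)), 6) = Add(Mul(-5, Rational(-10, 9)), 6) = Add(Rational(50, 9), 6) = Rational(104, 9) ≈ 11.556)
Pow(p, 2) = Pow(Rational(104, 9), 2) = Rational(10816, 81)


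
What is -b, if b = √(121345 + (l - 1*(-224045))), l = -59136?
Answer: -9*√3534 ≈ -535.03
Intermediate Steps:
b = 9*√3534 (b = √(121345 + (-59136 - 1*(-224045))) = √(121345 + (-59136 + 224045)) = √(121345 + 164909) = √286254 = 9*√3534 ≈ 535.03)
-b = -9*√3534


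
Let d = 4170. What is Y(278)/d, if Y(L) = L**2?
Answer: 278/15 ≈ 18.533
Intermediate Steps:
Y(278)/d = 278**2/4170 = 77284*(1/4170) = 278/15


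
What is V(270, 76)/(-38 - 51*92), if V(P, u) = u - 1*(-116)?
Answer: -96/2365 ≈ -0.040592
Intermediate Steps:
V(P, u) = 116 + u (V(P, u) = u + 116 = 116 + u)
V(270, 76)/(-38 - 51*92) = (116 + 76)/(-38 - 51*92) = 192/(-38 - 4692) = 192/(-4730) = 192*(-1/4730) = -96/2365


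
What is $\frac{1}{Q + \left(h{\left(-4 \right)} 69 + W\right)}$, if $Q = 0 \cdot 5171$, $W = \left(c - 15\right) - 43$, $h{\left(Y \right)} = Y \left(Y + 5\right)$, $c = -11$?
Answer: $- \frac{1}{345} \approx -0.0028986$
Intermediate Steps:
$h{\left(Y \right)} = Y \left(5 + Y\right)$
$W = -69$ ($W = \left(-11 - 15\right) - 43 = -26 - 43 = -69$)
$Q = 0$
$\frac{1}{Q + \left(h{\left(-4 \right)} 69 + W\right)} = \frac{1}{0 + \left(- 4 \left(5 - 4\right) 69 - 69\right)} = \frac{1}{0 + \left(\left(-4\right) 1 \cdot 69 - 69\right)} = \frac{1}{0 - 345} = \frac{1}{-345} = - \frac{1}{345}$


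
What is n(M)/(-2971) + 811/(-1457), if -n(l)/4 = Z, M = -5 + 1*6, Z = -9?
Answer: -2461933/4328747 ≈ -0.56874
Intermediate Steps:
M = 1 (M = -5 + 6 = 1)
n(l) = 36 (n(l) = -4*(-9) = 36)
n(M)/(-2971) + 811/(-1457) = 36/(-2971) + 811/(-1457) = 36*(-1/2971) + 811*(-1/1457) = -36/2971 - 811/1457 = -2461933/4328747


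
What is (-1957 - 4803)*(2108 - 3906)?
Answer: 12154480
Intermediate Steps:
(-1957 - 4803)*(2108 - 3906) = -6760*(-1798) = 12154480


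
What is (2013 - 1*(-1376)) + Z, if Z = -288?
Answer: 3101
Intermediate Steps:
(2013 - 1*(-1376)) + Z = (2013 - 1*(-1376)) - 288 = (2013 + 1376) - 288 = 3389 - 288 = 3101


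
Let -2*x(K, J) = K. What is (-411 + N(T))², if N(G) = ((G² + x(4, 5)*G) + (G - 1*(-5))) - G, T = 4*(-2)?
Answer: 106276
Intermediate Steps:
T = -8
x(K, J) = -K/2
N(G) = 5 + G² - 2*G (N(G) = ((G² + (-½*4)*G) + (G - 1*(-5))) - G = ((G² - 2*G) + (G + 5)) - G = ((G² - 2*G) + (5 + G)) - G = (5 + G² - G) - G = 5 + G² - 2*G)
(-411 + N(T))² = (-411 + (5 + (-8)² - 2*(-8)))² = (-411 + (5 + 64 + 16))² = (-411 + 85)² = (-326)² = 106276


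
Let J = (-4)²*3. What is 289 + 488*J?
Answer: 23713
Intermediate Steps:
J = 48 (J = 16*3 = 48)
289 + 488*J = 289 + 488*48 = 289 + 23424 = 23713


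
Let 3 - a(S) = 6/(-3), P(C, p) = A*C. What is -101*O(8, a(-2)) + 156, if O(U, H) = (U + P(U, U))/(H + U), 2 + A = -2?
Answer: 4452/13 ≈ 342.46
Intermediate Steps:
A = -4 (A = -2 - 2 = -4)
P(C, p) = -4*C
a(S) = 5 (a(S) = 3 - 6/(-3) = 3 - 6*(-1)/3 = 3 - 1*(-2) = 3 + 2 = 5)
O(U, H) = -3*U/(H + U) (O(U, H) = (U - 4*U)/(H + U) = (-3*U)/(H + U) = -3*U/(H + U))
-101*O(8, a(-2)) + 156 = -(-303)*8/(5 + 8) + 156 = -(-303)*8/13 + 156 = -101*(-24/13) + 156 = 2424/13 + 156 = 4452/13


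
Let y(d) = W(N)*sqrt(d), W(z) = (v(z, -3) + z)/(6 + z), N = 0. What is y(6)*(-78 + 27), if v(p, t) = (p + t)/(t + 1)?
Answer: -51*sqrt(6)/4 ≈ -31.231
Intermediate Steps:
v(p, t) = (p + t)/(1 + t)
W(z) = (3/2 + z/2)/(6 + z) (W(z) = ((z - 3)/(1 - 3) + z)/(6 + z) = ((-3 + z)/(-2) + z)/(6 + z) = (-(-3 + z)/2 + z)/(6 + z) = ((3/2 - z/2) + z)/(6 + z) = (3/2 + z/2)/(6 + z))
y(d) = sqrt(d)/4 (y(d) = ((3 + 0)/(2*(6 + 0)))*sqrt(d) = ((1/2)*3/6)*sqrt(d) = ((1/2)*(1/6)*3)*sqrt(d) = sqrt(d)/4)
y(6)*(-78 + 27) = (sqrt(6)/4)*(-78 + 27) = (sqrt(6)/4)*(-51) = -51*sqrt(6)/4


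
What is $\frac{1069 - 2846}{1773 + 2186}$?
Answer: $- \frac{1777}{3959} \approx -0.44885$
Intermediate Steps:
$\frac{1069 - 2846}{1773 + 2186} = - \frac{1777}{3959}$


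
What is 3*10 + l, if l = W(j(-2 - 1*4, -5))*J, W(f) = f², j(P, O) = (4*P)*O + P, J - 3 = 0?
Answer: 39018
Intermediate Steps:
J = 3 (J = 3 + 0 = 3)
j(P, O) = P + 4*O*P (j(P, O) = 4*O*P + P = P + 4*O*P)
l = 38988 (l = ((-2 - 1*4)*(1 + 4*(-5)))²*3 = ((-2 - 4)*(1 - 20))²*3 = (-6*(-19))²*3 = 114²*3 = 12996*3 = 38988)
3*10 + l = 3*10 + 38988 = 30 + 38988 = 39018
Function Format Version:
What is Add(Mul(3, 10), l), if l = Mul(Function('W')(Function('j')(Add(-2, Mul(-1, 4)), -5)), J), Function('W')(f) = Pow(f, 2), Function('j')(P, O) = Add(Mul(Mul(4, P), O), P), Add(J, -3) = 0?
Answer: 39018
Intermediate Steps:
J = 3 (J = Add(3, 0) = 3)
Function('j')(P, O) = Add(P, Mul(4, O, P)) (Function('j')(P, O) = Add(Mul(4, O, P), P) = Add(P, Mul(4, O, P)))
l = 38988 (l = Mul(Pow(Mul(Add(-2, Mul(-1, 4)), Add(1, Mul(4, -5))), 2), 3) = Mul(Pow(Mul(Add(-2, -4), Add(1, -20)), 2), 3) = Mul(Pow(Mul(-6, -19), 2), 3) = Mul(Pow(114, 2), 3) = Mul(12996, 3) = 38988)
Add(Mul(3, 10), l) = Add(Mul(3, 10), 38988) = Add(30, 38988) = 39018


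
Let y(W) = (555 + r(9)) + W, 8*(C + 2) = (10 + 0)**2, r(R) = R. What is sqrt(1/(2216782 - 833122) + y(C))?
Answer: sqrt(30552468509885)/230610 ≈ 23.969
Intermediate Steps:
C = 21/2 (C = -2 + (10 + 0)**2/8 = -2 + (1/8)*10**2 = -2 + (1/8)*100 = -2 + 25/2 = 21/2 ≈ 10.500)
y(W) = 564 + W (y(W) = (555 + 9) + W = 564 + W)
sqrt(1/(2216782 - 833122) + y(C)) = sqrt(1/(2216782 - 833122) + (564 + 21/2)) = sqrt(1/1383660 + 1149/2) = sqrt(794912671/1383660) = sqrt(30552468509885)/230610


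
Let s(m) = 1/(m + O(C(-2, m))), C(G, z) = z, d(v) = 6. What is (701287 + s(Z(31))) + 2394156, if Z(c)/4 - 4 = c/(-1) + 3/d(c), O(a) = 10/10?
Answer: 325021514/105 ≈ 3.0954e+6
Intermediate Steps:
O(a) = 1 (O(a) = 10*(⅒) = 1)
Z(c) = 18 - 4*c (Z(c) = 16 + 4*(c/(-1) + 3/6) = 16 + 4*(c*(-1) + 3*(⅙)) = 16 + 4*(-c + ½) = 16 + 4*(½ - c) = 16 + (2 - 4*c) = 18 - 4*c)
s(m) = 1/(1 + m) (s(m) = 1/(m + 1) = 1/(1 + m))
(701287 + s(Z(31))) + 2394156 = (701287 + 1/(1 + (18 - 4*31))) + 2394156 = (701287 + 1/(1 + (18 - 124))) + 2394156 = (701287 + 1/(1 - 106)) + 2394156 = (701287 + 1/(-105)) + 2394156 = (701287 - 1/105) + 2394156 = 73635134/105 + 2394156 = 325021514/105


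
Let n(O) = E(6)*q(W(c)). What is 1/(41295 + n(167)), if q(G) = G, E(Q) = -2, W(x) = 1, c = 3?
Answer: 1/41293 ≈ 2.4217e-5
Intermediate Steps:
n(O) = -2 (n(O) = -2*1 = -2)
1/(41295 + n(167)) = 1/(41295 - 2) = 1/41293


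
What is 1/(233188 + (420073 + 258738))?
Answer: 1/911999 ≈ 1.0965e-6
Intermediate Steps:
1/(233188 + (420073 + 258738)) = 1/(233188 + 678811) = 1/911999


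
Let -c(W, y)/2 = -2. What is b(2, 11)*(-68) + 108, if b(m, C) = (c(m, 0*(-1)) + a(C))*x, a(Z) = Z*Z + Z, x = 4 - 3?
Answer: -9140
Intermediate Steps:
c(W, y) = 4 (c(W, y) = -2*(-2) = 4)
x = 1
a(Z) = Z + Z² (a(Z) = Z² + Z = Z + Z²)
b(m, C) = 4 + C*(1 + C) (b(m, C) = (4 + C*(1 + C))*1 = 4 + C*(1 + C))
b(2, 11)*(-68) + 108 = (4 + 11*(1 + 11))*(-68) + 108 = (4 + 11*12)*(-68) + 108 = (4 + 132)*(-68) + 108 = 136*(-68) + 108 = -9248 + 108 = -9140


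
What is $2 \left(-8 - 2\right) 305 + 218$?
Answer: $-5882$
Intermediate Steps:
$2 \left(-8 - 2\right) 305 + 218 = 2 \left(-10\right) 305 + 218 = \left(-20\right) 305 + 218 = -6100 + 218 = -5882$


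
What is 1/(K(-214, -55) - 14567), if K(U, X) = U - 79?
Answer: -1/14860 ≈ -6.7295e-5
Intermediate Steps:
K(U, X) = -79 + U
1/(K(-214, -55) - 14567) = 1/((-79 - 214) - 14567) = 1/(-293 - 14567) = 1/(-14860) = -1/14860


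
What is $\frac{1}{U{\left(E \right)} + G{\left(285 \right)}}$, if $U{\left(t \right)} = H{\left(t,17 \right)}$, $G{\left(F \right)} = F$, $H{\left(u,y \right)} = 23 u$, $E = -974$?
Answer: $- \frac{1}{22117} \approx -4.5214 \cdot 10^{-5}$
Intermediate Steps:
$U{\left(t \right)} = 23 t$
$\frac{1}{U{\left(E \right)} + G{\left(285 \right)}} = \frac{1}{23 \left(-974\right) + 285} = \frac{1}{-22402 + 285} = \frac{1}{-22117} = - \frac{1}{22117}$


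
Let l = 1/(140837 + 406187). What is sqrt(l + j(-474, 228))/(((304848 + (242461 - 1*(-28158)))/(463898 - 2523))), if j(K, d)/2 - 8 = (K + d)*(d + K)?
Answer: 461375*sqrt(2263864333659917)/78698565052 ≈ 278.94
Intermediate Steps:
j(K, d) = 16 + 2*(K + d)**2 (j(K, d) = 16 + 2*((K + d)*(d + K)) = 16 + 2*((K + d)*(K + d)) = 16 + 2*(K + d)**2)
l = 1/547024 ≈ 1.8281e-6
sqrt(l + j(-474, 228))/(((304848 + (242461 - 1*(-28158)))/(463898 - 2523))) = sqrt(1/547024 + (16 + 2*(-474 + 228)**2))/(((304848 + (242461 - 1*(-28158)))/(463898 - 2523))) = sqrt(1/547024 + (16 + 2*(-246)**2))/(((304848 + (242461 + 28158))/461375)) = sqrt(1/547024 + (16 + 2*60516))/(((304848 + 270619)*(1/461375))) = sqrt(1/547024 + (16 + 121032))/((575467*(1/461375))) = sqrt(1/547024 + 121048)/(575467/461375) = sqrt(66216161153/547024)*(461375/575467) = (sqrt(2263864333659917)/136756)*(461375/575467) = 461375*sqrt(2263864333659917)/78698565052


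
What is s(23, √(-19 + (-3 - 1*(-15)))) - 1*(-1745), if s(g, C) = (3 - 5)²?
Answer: 1749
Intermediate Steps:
s(g, C) = 4 (s(g, C) = (-2)² = 4)
s(23, √(-19 + (-3 - 1*(-15)))) - 1*(-1745) = 4 - 1*(-1745) = 4 + 1745 = 1749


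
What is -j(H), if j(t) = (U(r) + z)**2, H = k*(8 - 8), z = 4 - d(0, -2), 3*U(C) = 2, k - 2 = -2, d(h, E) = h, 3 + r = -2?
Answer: -196/9 ≈ -21.778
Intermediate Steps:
r = -5 (r = -3 - 2 = -5)
k = 0 (k = 2 - 2 = 0)
U(C) = 2/3 (U(C) = (1/3)*2 = 2/3)
z = 4 (z = 4 - 1*0 = 4 + 0 = 4)
H = 0 (H = 0*(8 - 8) = 0*0 = 0)
j(t) = 196/9 (j(t) = (2/3 + 4)**2 = (14/3)**2 = 196/9)
-j(H) = -1*196/9 = -196/9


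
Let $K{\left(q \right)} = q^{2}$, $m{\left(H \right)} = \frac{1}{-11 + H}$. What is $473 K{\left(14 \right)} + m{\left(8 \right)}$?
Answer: $\frac{278123}{3} \approx 92708.0$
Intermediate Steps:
$473 K{\left(14 \right)} + m{\left(8 \right)} = 473 \cdot 14^{2} + \frac{1}{-11 + 8} = 473 \cdot 196 + \frac{1}{-3} = 92708 - \frac{1}{3} = \frac{278123}{3}$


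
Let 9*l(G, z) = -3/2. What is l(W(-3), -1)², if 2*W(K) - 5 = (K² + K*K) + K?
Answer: 1/36 ≈ 0.027778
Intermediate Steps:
W(K) = 5/2 + K² + K/2 (W(K) = 5/2 + ((K² + K*K) + K)/2 = 5/2 + ((K² + K²) + K)/2 = 5/2 + (2*K² + K)/2 = 5/2 + (K + 2*K²)/2 = 5/2 + (K² + K/2) = 5/2 + K² + K/2)
l(G, z) = -⅙ (l(G, z) = (-3/2)/9 = (-3*½)/9 = (⅑)*(-3/2) = -⅙)
l(W(-3), -1)² = (-⅙)² = 1/36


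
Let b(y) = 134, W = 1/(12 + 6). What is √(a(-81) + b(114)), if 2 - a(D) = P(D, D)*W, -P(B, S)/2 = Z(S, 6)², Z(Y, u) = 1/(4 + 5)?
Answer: √99145/27 ≈ 11.662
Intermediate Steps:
W = 1/18 ≈ 0.055556
Z(Y, u) = ⅑ (Z(Y, u) = 1/9 = ⅑)
P(B, S) = -2/81 (P(B, S) = -2*(⅑)² = -2*1/81 = -2/81)
a(D) = 1459/729 (a(D) = 2 - (-2)/(81*18) = 2 - 1*(-1/729) = 2 + 1/729 = 1459/729)
√(a(-81) + b(114)) = √(1459/729 + 134) = √(99145/729) = √99145/27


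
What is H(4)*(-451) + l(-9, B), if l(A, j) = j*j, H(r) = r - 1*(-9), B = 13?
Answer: -5694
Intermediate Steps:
H(r) = 9 + r (H(r) = r + 9 = 9 + r)
l(A, j) = j²
H(4)*(-451) + l(-9, B) = (9 + 4)*(-451) + 13² = 13*(-451) + 169 = -5863 + 169 = -5694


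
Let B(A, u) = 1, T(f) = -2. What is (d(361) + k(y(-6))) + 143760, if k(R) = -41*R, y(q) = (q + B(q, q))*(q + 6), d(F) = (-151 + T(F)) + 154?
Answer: 143761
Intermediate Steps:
d(F) = 1 (d(F) = (-151 - 2) + 154 = -153 + 154 = 1)
y(q) = (1 + q)*(6 + q) (y(q) = (q + 1)*(q + 6) = (1 + q)*(6 + q))
(d(361) + k(y(-6))) + 143760 = (1 - 41*(6 + (-6)² + 7*(-6))) + 143760 = (1 - 41*(6 + 36 - 42)) + 143760 = (1 - 41*0) + 143760 = (1 + 0) + 143760 = 1 + 143760 = 143761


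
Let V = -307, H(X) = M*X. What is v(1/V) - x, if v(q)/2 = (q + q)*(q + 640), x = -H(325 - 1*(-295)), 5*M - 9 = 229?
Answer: 2780690572/94249 ≈ 29504.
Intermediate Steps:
M = 238/5 (M = 9/5 + (⅕)*229 = 9/5 + 229/5 = 238/5 ≈ 47.600)
H(X) = 238*X/5
x = -29512 (x = -238*(325 - 1*(-295))/5 = -238*(325 + 295)/5 = -238*620/5 = -1*29512 = -29512)
v(q) = 4*q*(640 + q) (v(q) = 2*((q + q)*(q + 640)) = 2*((2*q)*(640 + q)) = 2*(2*q*(640 + q)) = 4*q*(640 + q))
v(1/V) - x = 4*(640 + 1/(-307))/(-307) - 1*(-29512) = 4*(-1/307)*(640 - 1/307) + 29512 = 4*(-1/307)*(196479/307) + 29512 = -785916/94249 + 29512 = 2780690572/94249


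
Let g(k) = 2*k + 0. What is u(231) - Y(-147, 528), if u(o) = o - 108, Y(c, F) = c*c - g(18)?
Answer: -21450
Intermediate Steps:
g(k) = 2*k
Y(c, F) = -36 + c² (Y(c, F) = c*c - 2*18 = c² - 1*36 = c² - 36 = -36 + c²)
u(o) = -108 + o
u(231) - Y(-147, 528) = (-108 + 231) - (-36 + (-147)²) = 123 - (-36 + 21609) = 123 - 1*21573 = 123 - 21573 = -21450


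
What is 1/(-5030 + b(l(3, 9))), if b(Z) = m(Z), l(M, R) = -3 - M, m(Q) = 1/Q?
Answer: -6/30181 ≈ -0.00019880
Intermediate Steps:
b(Z) = 1/Z
1/(-5030 + b(l(3, 9))) = 1/(-5030 + 1/(-3 - 1*3)) = 1/(-5030 + 1/(-3 - 3)) = 1/(-5030 + 1/(-6)) = 1/(-5030 - ⅙) = 1/(-30181/6) = -6/30181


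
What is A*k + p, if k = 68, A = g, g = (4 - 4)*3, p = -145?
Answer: -145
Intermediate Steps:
g = 0 (g = 0*3 = 0)
A = 0
A*k + p = 0*68 - 145 = 0 - 145 = -145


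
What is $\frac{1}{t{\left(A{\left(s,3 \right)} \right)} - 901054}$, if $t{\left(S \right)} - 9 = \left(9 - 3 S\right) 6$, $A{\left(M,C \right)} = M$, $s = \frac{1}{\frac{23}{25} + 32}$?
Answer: $- \frac{823}{741516043} \approx -1.1099 \cdot 10^{-6}$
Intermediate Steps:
$s = \frac{25}{823}$ ($s = \frac{1}{23 \cdot \frac{1}{25} + 32} = \frac{1}{\frac{23}{25} + 32} = \frac{1}{\frac{823}{25}} = \frac{25}{823} \approx 0.030377$)
$t{\left(S \right)} = 63 - 18 S$ ($t{\left(S \right)} = 9 + \left(9 - 3 S\right) 6 = 9 - \left(-54 + 18 S\right) = 63 - 18 S$)
$\frac{1}{t{\left(A{\left(s,3 \right)} \right)} - 901054} = \frac{1}{\left(63 - \frac{450}{823}\right) - 901054} = \frac{1}{\frac{51399}{823} - 901054} = \frac{1}{- \frac{741516043}{823}} = - \frac{823}{741516043}$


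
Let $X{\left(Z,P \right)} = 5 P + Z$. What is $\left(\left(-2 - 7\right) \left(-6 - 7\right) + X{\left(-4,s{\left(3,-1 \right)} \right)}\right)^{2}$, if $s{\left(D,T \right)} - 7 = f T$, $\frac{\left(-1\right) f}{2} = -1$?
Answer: $19044$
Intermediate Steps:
$f = 2$ ($f = \left(-2\right) \left(-1\right) = 2$)
$s{\left(D,T \right)} = 7 + 2 T$
$X{\left(Z,P \right)} = Z + 5 P$
$\left(\left(-2 - 7\right) \left(-6 - 7\right) + X{\left(-4,s{\left(3,-1 \right)} \right)}\right)^{2} = \left(\left(-2 - 7\right) \left(-6 - 7\right) - \left(4 - 5 \left(7 + 2 \left(-1\right)\right)\right)\right)^{2} = \left(\left(-9\right) \left(-13\right) - \left(4 - 5 \left(7 - 2\right)\right)\right)^{2} = \left(117 + \left(-4 + 5 \cdot 5\right)\right)^{2} = \left(117 + \left(-4 + 25\right)\right)^{2} = \left(117 + 21\right)^{2} = 138^{2} = 19044$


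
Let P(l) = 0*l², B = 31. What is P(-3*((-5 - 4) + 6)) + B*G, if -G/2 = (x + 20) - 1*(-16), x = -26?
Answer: -620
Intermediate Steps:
G = -20 (G = -2*((-26 + 20) - 1*(-16)) = -2*(-6 + 16) = -2*10 = -20)
P(l) = 0
P(-3*((-5 - 4) + 6)) + B*G = 0 + 31*(-20) = 0 - 620 = -620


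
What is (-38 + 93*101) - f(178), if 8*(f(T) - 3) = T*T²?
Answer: -695617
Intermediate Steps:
f(T) = 3 + T³/8 (f(T) = 3 + (T*T²)/8 = 3 + T³/8)
(-38 + 93*101) - f(178) = (-38 + 93*101) - (3 + (⅛)*178³) = (-38 + 9393) - (3 + (⅛)*5639752) = 9355 - (3 + 704969) = 9355 - 1*704972 = 9355 - 704972 = -695617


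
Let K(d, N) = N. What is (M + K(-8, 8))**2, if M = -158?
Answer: 22500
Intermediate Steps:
(M + K(-8, 8))**2 = (-158 + 8)**2 = (-150)**2 = 22500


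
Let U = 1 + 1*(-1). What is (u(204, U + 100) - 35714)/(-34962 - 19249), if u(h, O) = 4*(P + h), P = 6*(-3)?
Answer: 34970/54211 ≈ 0.64507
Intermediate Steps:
P = -18
U = 0 (U = 1 - 1 = 0)
u(h, O) = -72 + 4*h (u(h, O) = 4*(-18 + h) = -72 + 4*h)
(u(204, U + 100) - 35714)/(-34962 - 19249) = ((-72 + 4*204) - 35714)/(-34962 - 19249) = ((-72 + 816) - 35714)/(-54211) = (744 - 35714)*(-1/54211) = -34970*(-1/54211) = 34970/54211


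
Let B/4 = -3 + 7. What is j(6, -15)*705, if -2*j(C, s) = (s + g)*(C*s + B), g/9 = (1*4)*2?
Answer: 1486845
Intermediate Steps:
B = 16 (B = 4*(-3 + 7) = 4*4 = 16)
g = 72 (g = 9*((1*4)*2) = 9*(4*2) = 9*8 = 72)
j(C, s) = -(16 + C*s)*(72 + s)/2 (j(C, s) = -(s + 72)*(C*s + 16)/2 = -(72 + s)*(16 + C*s)/2 = -(16 + C*s)*(72 + s)/2)
j(6, -15)*705 = (-576 - 8*(-15) - 36*6*(-15) - 1/2*6*(-15)**2)*705 = (-576 + 120 + 3240 - 1/2*6*225)*705 = (-576 + 120 + 3240 - 675)*705 = 2109*705 = 1486845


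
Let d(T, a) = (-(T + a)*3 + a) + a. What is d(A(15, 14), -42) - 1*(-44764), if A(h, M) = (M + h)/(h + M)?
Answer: 44803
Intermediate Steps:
A(h, M) = 1 (A(h, M) = (M + h)/(M + h) = 1)
d(T, a) = -a - 3*T (d(T, a) = ((-T - a)*3 + a) + a = ((-3*T - 3*a) + a) + a = (-3*T - 2*a) + a = -a - 3*T)
d(A(15, 14), -42) - 1*(-44764) = (-1*(-42) - 3*1) - 1*(-44764) = (42 - 3) + 44764 = 39 + 44764 = 44803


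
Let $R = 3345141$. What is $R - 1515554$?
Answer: $1829587$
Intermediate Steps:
$R - 1515554 = 3345141 - 1515554 = 1829587$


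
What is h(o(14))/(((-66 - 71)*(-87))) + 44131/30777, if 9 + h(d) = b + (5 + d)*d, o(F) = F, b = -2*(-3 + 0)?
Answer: 178030580/122277021 ≈ 1.4560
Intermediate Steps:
b = 6 (b = -2*(-3) = 6)
h(d) = -3 + d*(5 + d) (h(d) = -9 + (6 + (5 + d)*d) = -9 + (6 + d*(5 + d)) = -3 + d*(5 + d))
h(o(14))/(((-66 - 71)*(-87))) + 44131/30777 = (-3 + 14² + 5*14)/(((-66 - 71)*(-87))) + 44131/30777 = (-3 + 196 + 70)/((-137*(-87))) + 44131*(1/30777) = 263/11919 + 44131/30777 = 178030580/122277021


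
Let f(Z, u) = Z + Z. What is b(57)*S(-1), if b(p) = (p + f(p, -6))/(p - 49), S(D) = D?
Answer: -171/8 ≈ -21.375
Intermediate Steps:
f(Z, u) = 2*Z
b(p) = 3*p/(-49 + p) (b(p) = (p + 2*p)/(p - 49) = (3*p)/(-49 + p) = 3*p/(-49 + p))
b(57)*S(-1) = (3*57/(-49 + 57))*(-1) = (3*57/8)*(-1) = (3*57*(1/8))*(-1) = (171/8)*(-1) = -171/8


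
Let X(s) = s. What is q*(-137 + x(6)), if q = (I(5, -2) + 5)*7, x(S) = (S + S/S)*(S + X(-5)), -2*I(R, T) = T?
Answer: -5460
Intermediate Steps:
I(R, T) = -T/2
x(S) = (1 + S)*(-5 + S) (x(S) = (S + S/S)*(S - 5) = (S + 1)*(-5 + S) = (1 + S)*(-5 + S))
q = 42 (q = (-1/2*(-2) + 5)*7 = (1 + 5)*7 = 6*7 = 42)
q*(-137 + x(6)) = 42*(-137 + (-5 + 6**2 - 4*6)) = 42*(-137 + (-5 + 36 - 24)) = 42*(-137 + 7) = 42*(-130) = -5460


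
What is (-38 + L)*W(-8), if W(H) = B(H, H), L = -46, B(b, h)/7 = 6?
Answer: -3528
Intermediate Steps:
B(b, h) = 42 (B(b, h) = 7*6 = 42)
W(H) = 42
(-38 + L)*W(-8) = (-38 - 46)*42 = -84*42 = -3528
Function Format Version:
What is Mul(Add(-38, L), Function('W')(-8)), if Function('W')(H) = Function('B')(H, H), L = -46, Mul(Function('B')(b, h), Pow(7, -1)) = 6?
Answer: -3528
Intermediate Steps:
Function('B')(b, h) = 42 (Function('B')(b, h) = Mul(7, 6) = 42)
Function('W')(H) = 42
Mul(Add(-38, L), Function('W')(-8)) = Mul(Add(-38, -46), 42) = Mul(-84, 42) = -3528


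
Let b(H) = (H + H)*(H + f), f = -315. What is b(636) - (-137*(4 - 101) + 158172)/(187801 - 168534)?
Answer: 7866775843/19267 ≈ 4.0830e+5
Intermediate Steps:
b(H) = 2*H*(-315 + H) (b(H) = (H + H)*(H - 315) = (2*H)*(-315 + H) = 2*H*(-315 + H))
b(636) - (-137*(4 - 101) + 158172)/(187801 - 168534) = 2*636*(-315 + 636) - (-137*(4 - 101) + 158172)/(187801 - 168534) = 2*636*321 - (-137*(-97) + 158172)/19267 = 408312 - (13289 + 158172)/19267 = 408312 - 171461/19267 = 7866775843/19267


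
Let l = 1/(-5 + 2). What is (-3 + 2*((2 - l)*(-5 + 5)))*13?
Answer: -39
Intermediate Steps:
l = -1/3 (l = 1/(-3) = -1/3 ≈ -0.33333)
(-3 + 2*((2 - l)*(-5 + 5)))*13 = (-3 + 2*((2 - 1*(-1/3))*(-5 + 5)))*13 = (-3 + 2*((2 + 1/3)*0))*13 = (-3 + 2*((7/3)*0))*13 = (-3 + 2*0)*13 = (-3 + 0)*13 = -3*13 = -39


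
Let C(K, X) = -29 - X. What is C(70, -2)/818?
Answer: -27/818 ≈ -0.033007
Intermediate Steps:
C(70, -2)/818 = (-29 - 1*(-2))/818 = (-29 + 2)*(1/818) = -27*1/818 = -27/818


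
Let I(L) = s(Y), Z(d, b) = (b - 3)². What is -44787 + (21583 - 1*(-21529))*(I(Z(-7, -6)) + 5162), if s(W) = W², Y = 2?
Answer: 222671805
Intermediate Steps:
Z(d, b) = (-3 + b)²
I(L) = 4 (I(L) = 2² = 4)
-44787 + (21583 - 1*(-21529))*(I(Z(-7, -6)) + 5162) = -44787 + (21583 - 1*(-21529))*(4 + 5162) = -44787 + (21583 + 21529)*5166 = -44787 + 43112*5166 = -44787 + 222716592 = 222671805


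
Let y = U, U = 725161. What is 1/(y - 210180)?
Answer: 1/514981 ≈ 1.9418e-6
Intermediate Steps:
y = 725161
1/(y - 210180) = 1/(725161 - 210180) = 1/514981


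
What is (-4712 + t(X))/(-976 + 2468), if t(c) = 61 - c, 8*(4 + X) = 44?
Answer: -9305/2984 ≈ -3.1183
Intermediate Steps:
X = 3/2 (X = -4 + (1/8)*44 = -4 + 11/2 = 3/2 ≈ 1.5000)
(-4712 + t(X))/(-976 + 2468) = (-4712 + (61 - 1*3/2))/(-976 + 2468) = (-4712 + (61 - 3/2))/1492 = (-4712 + 119/2)*(1/1492) = -9305/2*1/1492 = -9305/2984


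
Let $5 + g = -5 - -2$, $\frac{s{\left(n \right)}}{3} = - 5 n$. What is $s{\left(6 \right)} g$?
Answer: $720$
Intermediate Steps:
$s{\left(n \right)} = - 15 n$ ($s{\left(n \right)} = 3 \left(- 5 n\right) = - 15 n$)
$g = -8$ ($g = -5 - 3 = -8$)
$s{\left(6 \right)} g = \left(-15\right) 6 \left(-8\right) = \left(-90\right) \left(-8\right) = 720$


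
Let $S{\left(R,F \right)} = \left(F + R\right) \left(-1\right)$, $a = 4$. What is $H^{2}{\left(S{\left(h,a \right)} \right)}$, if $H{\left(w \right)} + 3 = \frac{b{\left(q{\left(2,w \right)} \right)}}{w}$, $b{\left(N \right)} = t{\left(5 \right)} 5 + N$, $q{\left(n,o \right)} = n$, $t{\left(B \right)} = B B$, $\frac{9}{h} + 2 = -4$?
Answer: $\frac{72361}{25} \approx 2894.4$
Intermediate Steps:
$h = - \frac{3}{2}$ ($h = \frac{9}{-2 - 4} = \frac{9}{-6} = 9 \left(- \frac{1}{6}\right) = - \frac{3}{2} \approx -1.5$)
$t{\left(B \right)} = B^{2}$
$S{\left(R,F \right)} = - F - R$
$b{\left(N \right)} = 125 + N$ ($b{\left(N \right)} = 5^{2} \cdot 5 + N = 25 \cdot 5 + N = 125 + N$)
$H{\left(w \right)} = -3 + \frac{127}{w}$ ($H{\left(w \right)} = -3 + \frac{125 + 2}{w} = -3 + \frac{127}{w}$)
$H^{2}{\left(S{\left(h,a \right)} \right)} = \left(-3 + \frac{127}{\left(-1\right) 4 - - \frac{3}{2}}\right)^{2} = \left(-3 + \frac{127}{-4 + \frac{3}{2}}\right)^{2} = \left(-3 + \frac{127}{- \frac{5}{2}}\right)^{2} = \left(-3 + 127 \left(- \frac{2}{5}\right)\right)^{2} = \left(-3 - \frac{254}{5}\right)^{2} = \left(- \frac{269}{5}\right)^{2} = \frac{72361}{25}$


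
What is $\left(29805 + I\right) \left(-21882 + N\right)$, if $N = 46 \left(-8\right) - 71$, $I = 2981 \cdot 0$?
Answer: $-665277405$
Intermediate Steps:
$I = 0$
$N = -439$ ($N = -368 - 71 = -439$)
$\left(29805 + I\right) \left(-21882 + N\right) = \left(29805 + 0\right) \left(-21882 - 439\right) = 29805 \left(-22321\right) = -665277405$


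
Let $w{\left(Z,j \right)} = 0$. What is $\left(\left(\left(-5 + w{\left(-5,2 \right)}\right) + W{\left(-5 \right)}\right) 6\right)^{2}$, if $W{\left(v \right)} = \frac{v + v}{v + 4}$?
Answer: $900$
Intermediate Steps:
$W{\left(v \right)} = \frac{2 v}{4 + v}$
$\left(\left(\left(-5 + w{\left(-5,2 \right)}\right) + W{\left(-5 \right)}\right) 6\right)^{2} = \left(\left(\left(-5 + 0\right) + 2 \left(-5\right) \frac{1}{4 - 5}\right) 6\right)^{2} = \left(\left(-5 + 2 \left(-5\right) \frac{1}{-1}\right) 6\right)^{2} = \left(\left(-5 + 2 \left(-5\right) \left(-1\right)\right) 6\right)^{2} = \left(\left(-5 + 10\right) 6\right)^{2} = \left(5 \cdot 6\right)^{2} = 30^{2} = 900$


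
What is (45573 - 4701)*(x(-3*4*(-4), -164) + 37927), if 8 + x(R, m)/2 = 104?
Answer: 1557999768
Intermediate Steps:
x(R, m) = 192 (x(R, m) = -16 + 2*104 = -16 + 208 = 192)
(45573 - 4701)*(x(-3*4*(-4), -164) + 37927) = (45573 - 4701)*(192 + 37927) = 40872*38119 = 1557999768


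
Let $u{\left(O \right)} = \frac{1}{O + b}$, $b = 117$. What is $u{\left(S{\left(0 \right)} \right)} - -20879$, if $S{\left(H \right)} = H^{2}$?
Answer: $\frac{2442844}{117} \approx 20879.0$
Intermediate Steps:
$u{\left(O \right)} = \frac{1}{117 + O}$ ($u{\left(O \right)} = \frac{1}{O + 117} = \frac{1}{117 + O}$)
$u{\left(S{\left(0 \right)} \right)} - -20879 = \frac{1}{117 + 0^{2}} - -20879 = \frac{1}{117 + 0} + 20879 = \frac{1}{117} + 20879 = \frac{2442844}{117}$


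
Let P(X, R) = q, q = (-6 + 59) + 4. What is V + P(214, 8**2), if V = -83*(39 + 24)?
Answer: -5172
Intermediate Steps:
q = 57 (q = 53 + 4 = 57)
P(X, R) = 57
V = -5229 (V = -83*63 = -5229)
V + P(214, 8**2) = -5229 + 57 = -5172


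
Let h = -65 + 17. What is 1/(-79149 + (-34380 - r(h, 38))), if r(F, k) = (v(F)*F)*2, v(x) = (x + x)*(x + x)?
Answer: 1/771207 ≈ 1.2967e-6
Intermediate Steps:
v(x) = 4*x² (v(x) = (2*x)*(2*x) = 4*x²)
h = -48
r(F, k) = 8*F³ (r(F, k) = ((4*F²)*F)*2 = (4*F³)*2 = 8*F³)
1/(-79149 + (-34380 - r(h, 38))) = 1/(-79149 + (-34380 - 8*(-48)³)) = 1/(-79149 + (-34380 - 8*(-110592))) = 1/(-79149 + (-34380 - 1*(-884736))) = 1/(-79149 + (-34380 + 884736)) = 1/(-79149 + 850356) = 1/771207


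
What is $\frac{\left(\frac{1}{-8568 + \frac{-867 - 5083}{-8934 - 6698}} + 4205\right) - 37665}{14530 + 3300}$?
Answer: $- \frac{1120316306398}{596988633395} \approx -1.8766$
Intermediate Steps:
$\frac{\left(\frac{1}{-8568 + \frac{-867 - 5083}{-8934 - 6698}} + 4205\right) - 37665}{14530 + 3300} = \frac{\left(\frac{1}{-8568 - \frac{5950}{-15632}} + 4205\right) - 37665}{17830} = \left(\left(\frac{1}{-8568 - - \frac{2975}{7816}} + 4205\right) - 37665\right) \frac{1}{17830} = \left(\left(\frac{1}{-8568 + \frac{2975}{7816}} + 4205\right) - 37665\right) \frac{1}{17830} = \left(\left(\frac{1}{- \frac{66964513}{7816}} + 4205\right) - 37665\right) \frac{1}{17830} = \left(\left(- \frac{7816}{66964513} + 4205\right) - 37665\right) \frac{1}{17830} = \left(\frac{281585769349}{66964513} - 37665\right) \frac{1}{17830} = \left(- \frac{2240632612796}{66964513}\right) \frac{1}{17830} = - \frac{1120316306398}{596988633395}$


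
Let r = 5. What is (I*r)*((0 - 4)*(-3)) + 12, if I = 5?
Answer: 312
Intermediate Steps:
(I*r)*((0 - 4)*(-3)) + 12 = (5*5)*((0 - 4)*(-3)) + 12 = 25*(-4*(-3)) + 12 = 25*12 + 12 = 300 + 12 = 312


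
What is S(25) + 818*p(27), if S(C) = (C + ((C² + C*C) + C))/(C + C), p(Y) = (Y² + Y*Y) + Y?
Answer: 1214756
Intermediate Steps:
p(Y) = Y + 2*Y² (p(Y) = (Y² + Y²) + Y = 2*Y² + Y = Y + 2*Y²)
S(C) = (2*C + 2*C²)/(2*C) (S(C) = (C + ((C² + C²) + C))/((2*C)) = (C + (2*C² + C))*(1/(2*C)) = (C + (C + 2*C²))*(1/(2*C)) = (2*C + 2*C²)*(1/(2*C)) = (2*C + 2*C²)/(2*C))
S(25) + 818*p(27) = (1 + 25) + 818*(27*(1 + 2*27)) = 26 + 818*(27*(1 + 54)) = 26 + 818*(27*55) = 26 + 818*1485 = 26 + 1214730 = 1214756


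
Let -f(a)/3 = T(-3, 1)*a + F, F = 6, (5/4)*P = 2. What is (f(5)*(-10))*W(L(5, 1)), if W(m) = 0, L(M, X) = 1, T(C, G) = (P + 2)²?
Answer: 0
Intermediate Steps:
P = 8/5 (P = (⅘)*2 = 8/5 ≈ 1.6000)
T(C, G) = 324/25 (T(C, G) = (8/5 + 2)² = (18/5)² = 324/25)
f(a) = -18 - 972*a/25 (f(a) = -3*(324*a/25 + 6) = -3*(6 + 324*a/25) = -18 - 972*a/25)
(f(5)*(-10))*W(L(5, 1)) = ((-18 - 972/25*5)*(-10))*0 = ((-18 - 972/5)*(-10))*0 = -1062/5*(-10)*0 = 2124*0 = 0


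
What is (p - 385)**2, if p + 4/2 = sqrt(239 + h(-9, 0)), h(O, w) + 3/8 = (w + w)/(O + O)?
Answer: (1548 - sqrt(3818))**2/16 ≈ 1.3805e+5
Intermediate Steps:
h(O, w) = -3/8 + w/O (h(O, w) = -3/8 + (w + w)/(O + O) = -3/8 + (2*w)/((2*O)) = -3/8 + (2*w)*(1/(2*O)) = -3/8 + w/O)
p = -2 + sqrt(3818)/4 (p = -2 + sqrt(239 + (-3/8 + 0/(-9))) = -2 + sqrt(239 + (-3/8 + 0*(-1/9))) = -2 + sqrt(239 + (-3/8 + 0)) = -2 + sqrt(239 - 3/8) = -2 + sqrt(1909/8) = -2 + sqrt(3818)/4 ≈ 13.447)
(p - 385)**2 = ((-2 + sqrt(3818)/4) - 385)**2 = (-387 + sqrt(3818)/4)**2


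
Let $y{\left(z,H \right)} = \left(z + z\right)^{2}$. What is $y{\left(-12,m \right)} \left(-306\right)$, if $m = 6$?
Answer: $-176256$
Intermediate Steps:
$y{\left(z,H \right)} = 4 z^{2}$ ($y{\left(z,H \right)} = \left(2 z\right)^{2} = 4 z^{2}$)
$y{\left(-12,m \right)} \left(-306\right) = 4 \left(-12\right)^{2} \left(-306\right) = 4 \cdot 144 \left(-306\right) = 576 \left(-306\right) = -176256$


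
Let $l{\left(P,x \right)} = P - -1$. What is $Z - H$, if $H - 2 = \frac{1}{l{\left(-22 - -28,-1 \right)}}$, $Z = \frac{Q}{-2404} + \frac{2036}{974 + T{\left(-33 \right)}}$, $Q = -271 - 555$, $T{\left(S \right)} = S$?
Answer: $\frac{2885105}{7917574} \approx 0.36439$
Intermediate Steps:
$Q = -826$ ($Q = -271 - 555 = -826$)
$l{\left(P,x \right)} = 1 + P$ ($l{\left(P,x \right)} = P + 1 = 1 + P$)
$Z = \frac{2835905}{1131082}$ ($Z = - \frac{826}{-2404} + \frac{2036}{974 - 33} = \left(-826\right) \left(- \frac{1}{2404}\right) + \frac{2036}{941} = \frac{413}{1202} + 2036 \cdot \frac{1}{941} = \frac{413}{1202} + \frac{2036}{941} = \frac{2835905}{1131082} \approx 2.5072$)
$H = \frac{15}{7}$ ($H = 2 + \frac{1}{1 - -6} = 2 + \frac{1}{1 + \left(-22 + 28\right)} = 2 + \frac{1}{1 + 6} = 2 + \frac{1}{7} = \frac{15}{7} \approx 2.1429$)
$Z - H = \frac{2835905}{1131082} - \frac{15}{7} = \frac{2885105}{7917574}$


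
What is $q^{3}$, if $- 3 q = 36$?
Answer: $-1728$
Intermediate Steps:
$q = -12$ ($q = \left(- \frac{1}{3}\right) 36 = -12$)
$q^{3} = \left(-12\right)^{3} = -1728$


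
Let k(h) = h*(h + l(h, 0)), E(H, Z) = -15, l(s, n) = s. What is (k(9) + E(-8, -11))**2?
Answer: 21609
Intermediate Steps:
k(h) = 2*h**2 (k(h) = h*(h + h) = h*(2*h) = 2*h**2)
(k(9) + E(-8, -11))**2 = (2*9**2 - 15)**2 = (2*81 - 15)**2 = (162 - 15)**2 = 147**2 = 21609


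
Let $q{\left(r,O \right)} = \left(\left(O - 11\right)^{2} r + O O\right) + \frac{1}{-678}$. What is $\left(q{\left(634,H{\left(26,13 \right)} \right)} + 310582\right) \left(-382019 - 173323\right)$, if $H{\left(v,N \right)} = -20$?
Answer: $- \frac{57749419160819}{113} \approx -5.1106 \cdot 10^{11}$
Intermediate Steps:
$q{\left(r,O \right)} = - \frac{1}{678} + O^{2} + r \left(-11 + O\right)^{2}$ ($q{\left(r,O \right)} = \left(\left(-11 + O\right)^{2} r + O^{2}\right) - \frac{1}{678} = \left(r \left(-11 + O\right)^{2} + O^{2}\right) - \frac{1}{678} = \left(O^{2} + r \left(-11 + O\right)^{2}\right) - \frac{1}{678} = - \frac{1}{678} + O^{2} + r \left(-11 + O\right)^{2}$)
$\left(q{\left(634,H{\left(26,13 \right)} \right)} + 310582\right) \left(-382019 - 173323\right) = \left(\left(- \frac{1}{678} + \left(-20\right)^{2} + 634 \left(-11 - 20\right)^{2}\right) + 310582\right) \left(-382019 - 173323\right) = \left(\left(- \frac{1}{678} + 400 + 634 \left(-31\right)^{2}\right) + 310582\right) \left(-555342\right) = \left(\left(- \frac{1}{678} + 400 + 634 \cdot 961\right) + 310582\right) \left(-555342\right) = \left(\left(- \frac{1}{678} + 400 + 609274\right) + 310582\right) \left(-555342\right) = \left(\frac{413358971}{678} + 310582\right) \left(-555342\right) = \frac{623933567}{678} \left(-555342\right) = - \frac{57749419160819}{113}$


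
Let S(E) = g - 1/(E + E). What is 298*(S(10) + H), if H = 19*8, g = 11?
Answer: 485591/10 ≈ 48559.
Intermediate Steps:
S(E) = 11 - 1/(2*E) (S(E) = 11 - 1/(E + E) = 11 - 1/(2*E))
H = 152
298*(S(10) + H) = 298*((11 - 1/2/10) + 152) = 298*((11 - 1/2*1/10) + 152) = 298*((11 - 1/20) + 152) = 298*(219/20 + 152) = 298*(3259/20) = 485591/10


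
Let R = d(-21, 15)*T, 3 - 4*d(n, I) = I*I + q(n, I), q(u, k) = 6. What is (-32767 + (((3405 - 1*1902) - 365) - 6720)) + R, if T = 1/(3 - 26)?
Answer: -881970/23 ≈ -38347.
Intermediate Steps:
d(n, I) = -¾ - I²/4 (d(n, I) = ¾ - (I*I + 6)/4 = ¾ - (I² + 6)/4 = ¾ - (6 + I²)/4 = ¾ + (-3/2 - I²/4) = -¾ - I²/4)
T = -1/23 (T = 1/(-23) = -1/23 ≈ -0.043478)
R = 57/23 (R = (-¾ - ¼*15²)*(-1/23) = (-¾ - ¼*225)*(-1/23) = (-¾ - 225/4)*(-1/23) = -57*(-1/23) = 57/23 ≈ 2.4783)
(-32767 + (((3405 - 1*1902) - 365) - 6720)) + R = (-32767 + (((3405 - 1*1902) - 365) - 6720)) + 57/23 = (-32767 + (((3405 - 1902) - 365) - 6720)) + 57/23 = (-32767 + ((1503 - 365) - 6720)) + 57/23 = (-32767 + (1138 - 6720)) + 57/23 = (-32767 - 5582) + 57/23 = -38349 + 57/23 = -881970/23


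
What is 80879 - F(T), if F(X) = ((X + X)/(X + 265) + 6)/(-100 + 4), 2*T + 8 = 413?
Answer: 120995091/1496 ≈ 80879.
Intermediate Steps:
T = 405/2 (T = -4 + (½)*413 = -4 + 413/2 = 405/2 ≈ 202.50)
F(X) = -1/16 - X/(48*(265 + X)) (F(X) = ((2*X)/(265 + X) + 6)/(-96) = (2*X/(265 + X) + 6)*(-1/96) = (6 + 2*X/(265 + X))*(-1/96) = -1/16 - X/(48*(265 + X)))
80879 - F(T) = 80879 - (-795 - 4*405/2)/(48*(265 + 405/2)) = 80879 - (-795 - 810)/(48*935/2) = 80879 - 2*(-1605)/(48*935) = 80879 - 1*(-107/1496) = 80879 + 107/1496 = 120995091/1496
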